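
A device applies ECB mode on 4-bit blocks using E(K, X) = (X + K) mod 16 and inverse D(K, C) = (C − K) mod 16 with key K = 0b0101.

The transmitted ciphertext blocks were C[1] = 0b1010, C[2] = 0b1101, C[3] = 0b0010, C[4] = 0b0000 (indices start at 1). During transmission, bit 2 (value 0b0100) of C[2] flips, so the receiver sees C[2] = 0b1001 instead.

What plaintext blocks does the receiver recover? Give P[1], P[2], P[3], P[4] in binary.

P[1] = 0b0101, P[2] = 0b0100, P[3] = 0b1101, P[4] = 0b1011

ECB decryption: P_i = D(K, C_i).
Only C[2] changed, to 0b1001. In ECB, a change in C_i affects only P_i. Decrypting the received ciphertext:
P[1]: D(K, 0b1010) = 0b0101.
P[2]: D(K, 0b1001) = 0b0100.
P[3]: D(K, 0b0010) = 0b1101.
P[4]: D(K, 0b0000) = 0b1011.
Blocks that differ from the original plaintext: P[2].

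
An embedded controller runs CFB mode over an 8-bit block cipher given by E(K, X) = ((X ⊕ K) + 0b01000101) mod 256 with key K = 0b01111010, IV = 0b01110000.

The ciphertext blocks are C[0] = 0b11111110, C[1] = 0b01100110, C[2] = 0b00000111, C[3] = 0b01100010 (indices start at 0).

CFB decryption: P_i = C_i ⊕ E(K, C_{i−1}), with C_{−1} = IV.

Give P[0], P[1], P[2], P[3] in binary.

P[0]: E(K, 0b01110000) = 0b01001111; 0b11111110 ⊕ 0b01001111 = 0b10110001.
P[1]: E(K, 0b11111110) = 0b11001001; 0b01100110 ⊕ 0b11001001 = 0b10101111.
P[2]: E(K, 0b01100110) = 0b01100001; 0b00000111 ⊕ 0b01100001 = 0b01100110.
P[3]: E(K, 0b00000111) = 0b11000010; 0b01100010 ⊕ 0b11000010 = 0b10100000.

P[0] = 0b10110001, P[1] = 0b10101111, P[2] = 0b01100110, P[3] = 0b10100000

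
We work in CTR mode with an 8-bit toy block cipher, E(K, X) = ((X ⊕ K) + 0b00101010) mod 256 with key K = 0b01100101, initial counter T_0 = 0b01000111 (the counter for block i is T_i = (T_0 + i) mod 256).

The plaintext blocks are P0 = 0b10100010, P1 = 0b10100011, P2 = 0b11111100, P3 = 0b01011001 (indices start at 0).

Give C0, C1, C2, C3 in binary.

CTR encryption: S_i = E(K, T_i) where T_i is the counter for block i; C_i = P_i ⊕ S_i.
C0: T = 0b01000111, S = E(K, T) = 0b01001100; 0b10100010 ⊕ 0b01001100 = 0b11101110.
C1: T = 0b01001000, S = E(K, T) = 0b01010111; 0b10100011 ⊕ 0b01010111 = 0b11110100.
C2: T = 0b01001001, S = E(K, T) = 0b01010110; 0b11111100 ⊕ 0b01010110 = 0b10101010.
C3: T = 0b01001010, S = E(K, T) = 0b01011001; 0b01011001 ⊕ 0b01011001 = 0b00000000.

C0 = 0b11101110, C1 = 0b11110100, C2 = 0b10101010, C3 = 0b00000000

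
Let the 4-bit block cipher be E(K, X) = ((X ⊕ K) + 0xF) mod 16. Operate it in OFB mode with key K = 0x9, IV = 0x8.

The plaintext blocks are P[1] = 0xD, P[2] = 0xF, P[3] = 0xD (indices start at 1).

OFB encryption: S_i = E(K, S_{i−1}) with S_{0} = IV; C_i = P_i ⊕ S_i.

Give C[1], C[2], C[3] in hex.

C[1] = 0xD, C[2] = 0x7, C[3] = 0xD

C[1]: S = E(K, 0x8) = 0x0; 0xD ⊕ 0x0 = 0xD.
C[2]: S = E(K, 0x0) = 0x8; 0xF ⊕ 0x8 = 0x7.
C[3]: S = E(K, 0x8) = 0x0; 0xD ⊕ 0x0 = 0xD.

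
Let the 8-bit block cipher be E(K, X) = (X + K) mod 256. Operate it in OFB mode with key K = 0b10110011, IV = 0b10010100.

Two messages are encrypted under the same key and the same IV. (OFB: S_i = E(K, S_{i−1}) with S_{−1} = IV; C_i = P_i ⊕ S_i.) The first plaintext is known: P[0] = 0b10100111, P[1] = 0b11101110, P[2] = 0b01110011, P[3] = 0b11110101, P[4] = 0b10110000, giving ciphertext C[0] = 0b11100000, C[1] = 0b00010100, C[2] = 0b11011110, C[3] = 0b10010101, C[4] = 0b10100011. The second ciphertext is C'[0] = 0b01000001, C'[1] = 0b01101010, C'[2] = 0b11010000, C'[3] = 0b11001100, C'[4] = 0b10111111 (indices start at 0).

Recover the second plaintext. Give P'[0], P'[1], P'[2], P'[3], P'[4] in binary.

In OFB with a reused IV, both messages share the same keystream S_i, so C_i ⊕ C'_i = P_i ⊕ P'_i and thus P'_i = P_i ⊕ C_i ⊕ C'_i.
P'[0]: 0b10100111 ⊕ 0b11100000 ⊕ 0b01000001 = 0b00000110.
P'[1]: 0b11101110 ⊕ 0b00010100 ⊕ 0b01101010 = 0b10010000.
P'[2]: 0b01110011 ⊕ 0b11011110 ⊕ 0b11010000 = 0b01111101.
P'[3]: 0b11110101 ⊕ 0b10010101 ⊕ 0b11001100 = 0b10101100.
P'[4]: 0b10110000 ⊕ 0b10100011 ⊕ 0b10111111 = 0b10101100.

P'[0] = 0b00000110, P'[1] = 0b10010000, P'[2] = 0b01111101, P'[3] = 0b10101100, P'[4] = 0b10101100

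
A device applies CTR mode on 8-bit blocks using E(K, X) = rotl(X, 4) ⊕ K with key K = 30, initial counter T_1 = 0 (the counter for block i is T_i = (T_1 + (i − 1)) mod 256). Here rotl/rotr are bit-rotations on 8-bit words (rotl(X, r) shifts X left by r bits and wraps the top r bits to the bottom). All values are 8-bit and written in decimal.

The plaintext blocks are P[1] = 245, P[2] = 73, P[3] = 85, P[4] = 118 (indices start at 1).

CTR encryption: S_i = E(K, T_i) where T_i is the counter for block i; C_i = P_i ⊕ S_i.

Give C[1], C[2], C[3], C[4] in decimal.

C[1] = 235, C[2] = 71, C[3] = 107, C[4] = 88

C[1]: T = 0, S = E(K, T) = 30; 245 ⊕ 30 = 235.
C[2]: T = 1, S = E(K, T) = 14; 73 ⊕ 14 = 71.
C[3]: T = 2, S = E(K, T) = 62; 85 ⊕ 62 = 107.
C[4]: T = 3, S = E(K, T) = 46; 118 ⊕ 46 = 88.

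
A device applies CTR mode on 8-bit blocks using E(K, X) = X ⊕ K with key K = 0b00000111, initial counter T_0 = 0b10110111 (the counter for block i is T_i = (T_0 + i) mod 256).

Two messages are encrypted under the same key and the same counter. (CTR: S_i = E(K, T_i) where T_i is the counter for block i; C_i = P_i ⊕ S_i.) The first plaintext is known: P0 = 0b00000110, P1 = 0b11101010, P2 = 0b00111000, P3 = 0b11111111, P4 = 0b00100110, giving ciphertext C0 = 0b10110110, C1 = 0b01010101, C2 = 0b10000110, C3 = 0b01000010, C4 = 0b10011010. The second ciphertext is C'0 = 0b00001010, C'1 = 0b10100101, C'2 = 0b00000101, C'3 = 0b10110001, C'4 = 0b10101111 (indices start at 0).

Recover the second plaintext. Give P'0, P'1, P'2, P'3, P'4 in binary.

In CTR with a reused counter, both messages share the same keystream S_i, so C_i ⊕ C'_i = P_i ⊕ P'_i and thus P'_i = P_i ⊕ C_i ⊕ C'_i.
P'0: 0b00000110 ⊕ 0b10110110 ⊕ 0b00001010 = 0b10111010.
P'1: 0b11101010 ⊕ 0b01010101 ⊕ 0b10100101 = 0b00011010.
P'2: 0b00111000 ⊕ 0b10000110 ⊕ 0b00000101 = 0b10111011.
P'3: 0b11111111 ⊕ 0b01000010 ⊕ 0b10110001 = 0b00001100.
P'4: 0b00100110 ⊕ 0b10011010 ⊕ 0b10101111 = 0b00010011.

P'0 = 0b10111010, P'1 = 0b00011010, P'2 = 0b10111011, P'3 = 0b00001100, P'4 = 0b00010011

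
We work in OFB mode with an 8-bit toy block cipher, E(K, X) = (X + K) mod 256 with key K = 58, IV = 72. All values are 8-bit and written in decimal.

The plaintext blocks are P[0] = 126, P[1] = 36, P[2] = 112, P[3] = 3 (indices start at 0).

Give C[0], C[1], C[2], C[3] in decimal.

OFB encryption: S_i = E(K, S_{i−1}) with S_{−1} = IV; C_i = P_i ⊕ S_i.
C[0]: S = E(K, 72) = 130; 126 ⊕ 130 = 252.
C[1]: S = E(K, 130) = 188; 36 ⊕ 188 = 152.
C[2]: S = E(K, 188) = 246; 112 ⊕ 246 = 134.
C[3]: S = E(K, 246) = 48; 3 ⊕ 48 = 51.

C[0] = 252, C[1] = 152, C[2] = 134, C[3] = 51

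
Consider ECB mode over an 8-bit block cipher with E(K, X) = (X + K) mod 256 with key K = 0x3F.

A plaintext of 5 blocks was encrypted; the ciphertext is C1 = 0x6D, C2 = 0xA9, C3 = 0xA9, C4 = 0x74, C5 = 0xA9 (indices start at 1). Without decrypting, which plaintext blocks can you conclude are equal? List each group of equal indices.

P2 = P3 = P5

ECB encrypts each block independently with the same key, so equal ciphertext blocks imply equal plaintext blocks.
C2 = C3 = C5 = 0xA9, so P2 = P3 = P5.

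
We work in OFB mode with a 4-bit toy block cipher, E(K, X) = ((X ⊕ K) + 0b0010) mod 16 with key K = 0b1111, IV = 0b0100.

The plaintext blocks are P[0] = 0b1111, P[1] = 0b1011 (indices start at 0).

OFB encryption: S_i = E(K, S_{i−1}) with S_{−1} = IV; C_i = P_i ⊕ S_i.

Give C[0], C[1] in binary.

C[0]: S = E(K, 0b0100) = 0b1101; 0b1111 ⊕ 0b1101 = 0b0010.
C[1]: S = E(K, 0b1101) = 0b0100; 0b1011 ⊕ 0b0100 = 0b1111.

C[0] = 0b0010, C[1] = 0b1111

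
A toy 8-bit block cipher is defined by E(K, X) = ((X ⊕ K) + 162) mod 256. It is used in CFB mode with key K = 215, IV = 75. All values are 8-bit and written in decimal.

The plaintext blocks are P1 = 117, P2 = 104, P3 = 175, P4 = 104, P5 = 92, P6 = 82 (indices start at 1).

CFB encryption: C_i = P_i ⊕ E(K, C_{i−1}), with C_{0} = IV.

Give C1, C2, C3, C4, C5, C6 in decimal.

C1: E(K, 75) = 62; 117 ⊕ 62 = 75.
C2: E(K, 75) = 62; 104 ⊕ 62 = 86.
C3: E(K, 86) = 35; 175 ⊕ 35 = 140.
C4: E(K, 140) = 253; 104 ⊕ 253 = 149.
C5: E(K, 149) = 228; 92 ⊕ 228 = 184.
C6: E(K, 184) = 17; 82 ⊕ 17 = 67.

C1 = 75, C2 = 86, C3 = 140, C4 = 149, C5 = 184, C6 = 67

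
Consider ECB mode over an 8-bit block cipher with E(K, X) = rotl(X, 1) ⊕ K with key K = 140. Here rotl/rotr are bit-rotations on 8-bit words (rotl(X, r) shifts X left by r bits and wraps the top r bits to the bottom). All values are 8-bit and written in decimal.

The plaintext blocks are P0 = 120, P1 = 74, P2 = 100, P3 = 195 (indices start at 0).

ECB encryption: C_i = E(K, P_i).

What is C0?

C0: E(K, 120) = 124.

C0 = 124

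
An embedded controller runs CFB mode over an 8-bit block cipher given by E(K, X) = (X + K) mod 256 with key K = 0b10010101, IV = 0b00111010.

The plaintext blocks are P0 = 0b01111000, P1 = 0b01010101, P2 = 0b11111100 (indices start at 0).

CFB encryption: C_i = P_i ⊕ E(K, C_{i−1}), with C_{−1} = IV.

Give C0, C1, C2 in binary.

C0 = 0b10110111, C1 = 0b00011001, C2 = 0b01010010

C0: E(K, 0b00111010) = 0b11001111; 0b01111000 ⊕ 0b11001111 = 0b10110111.
C1: E(K, 0b10110111) = 0b01001100; 0b01010101 ⊕ 0b01001100 = 0b00011001.
C2: E(K, 0b00011001) = 0b10101110; 0b11111100 ⊕ 0b10101110 = 0b01010010.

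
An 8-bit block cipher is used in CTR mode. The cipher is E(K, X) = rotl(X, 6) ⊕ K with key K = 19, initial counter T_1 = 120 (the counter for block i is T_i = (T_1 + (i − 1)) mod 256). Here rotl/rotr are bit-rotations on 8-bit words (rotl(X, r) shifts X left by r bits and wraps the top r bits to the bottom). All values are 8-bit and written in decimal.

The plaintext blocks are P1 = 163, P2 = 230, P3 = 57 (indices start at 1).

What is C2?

C2 = 171

CTR encryption: S_i = E(K, T_i) where T_i is the counter for block i; C_i = P_i ⊕ S_i.
C1: T = 120, S = E(K, T) = 13; 163 ⊕ 13 = 174.
C2: T = 121, S = E(K, T) = 77; 230 ⊕ 77 = 171.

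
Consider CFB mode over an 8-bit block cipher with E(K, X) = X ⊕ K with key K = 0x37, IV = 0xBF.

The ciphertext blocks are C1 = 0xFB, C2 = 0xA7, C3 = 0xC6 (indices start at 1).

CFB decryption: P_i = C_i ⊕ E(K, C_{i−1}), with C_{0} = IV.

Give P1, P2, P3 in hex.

P1 = 0x73, P2 = 0x6B, P3 = 0x56

P1: E(K, 0xBF) = 0x88; 0xFB ⊕ 0x88 = 0x73.
P2: E(K, 0xFB) = 0xCC; 0xA7 ⊕ 0xCC = 0x6B.
P3: E(K, 0xA7) = 0x90; 0xC6 ⊕ 0x90 = 0x56.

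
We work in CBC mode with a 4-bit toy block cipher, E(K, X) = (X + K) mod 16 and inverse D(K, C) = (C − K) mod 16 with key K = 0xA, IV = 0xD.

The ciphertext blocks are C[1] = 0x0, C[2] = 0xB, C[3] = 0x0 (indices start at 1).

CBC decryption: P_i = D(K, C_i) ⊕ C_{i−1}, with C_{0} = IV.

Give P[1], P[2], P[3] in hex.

P[1] = 0xB, P[2] = 0x1, P[3] = 0xD

P[1]: D(K, 0x0) = 0x6; 0x6 ⊕ 0xD = 0xB.
P[2]: D(K, 0xB) = 0x1; 0x1 ⊕ 0x0 = 0x1.
P[3]: D(K, 0x0) = 0x6; 0x6 ⊕ 0xB = 0xD.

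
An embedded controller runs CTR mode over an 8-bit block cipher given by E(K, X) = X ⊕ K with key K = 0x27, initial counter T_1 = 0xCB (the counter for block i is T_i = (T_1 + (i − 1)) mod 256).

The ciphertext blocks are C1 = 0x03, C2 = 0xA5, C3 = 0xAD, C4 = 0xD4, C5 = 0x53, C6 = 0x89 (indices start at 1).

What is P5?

P5 = 0xBB

CTR decryption: S_i = E(K, T_i) where T_i is the counter for block i; P_i = C_i ⊕ S_i.
P5: T = 0xCF, S = E(K, T) = 0xE8; 0x53 ⊕ 0xE8 = 0xBB.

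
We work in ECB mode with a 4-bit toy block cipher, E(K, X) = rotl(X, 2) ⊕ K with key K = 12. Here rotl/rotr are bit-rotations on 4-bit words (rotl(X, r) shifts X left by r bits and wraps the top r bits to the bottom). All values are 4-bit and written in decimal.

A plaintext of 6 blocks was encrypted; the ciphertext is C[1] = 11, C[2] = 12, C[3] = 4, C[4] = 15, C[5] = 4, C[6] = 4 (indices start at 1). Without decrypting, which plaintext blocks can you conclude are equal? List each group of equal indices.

ECB encrypts each block independently with the same key, so equal ciphertext blocks imply equal plaintext blocks.
C[3] = C[5] = C[6] = 4, so P[3] = P[5] = P[6].

P[3] = P[5] = P[6]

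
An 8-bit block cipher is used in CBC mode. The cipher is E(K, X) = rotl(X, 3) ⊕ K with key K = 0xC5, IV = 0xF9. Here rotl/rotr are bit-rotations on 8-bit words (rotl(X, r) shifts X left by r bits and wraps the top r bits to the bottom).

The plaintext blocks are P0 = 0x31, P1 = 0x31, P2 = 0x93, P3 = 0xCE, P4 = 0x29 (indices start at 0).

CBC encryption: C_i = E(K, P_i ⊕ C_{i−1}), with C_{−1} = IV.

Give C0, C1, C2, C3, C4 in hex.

C0 = 0x83, C1 = 0x50, C2 = 0xDB, C3 = 0x6D, C4 = 0xE7

C0: P0 ⊕ 0xF9 = 0xC8; E(K, 0xC8) = 0x83.
C1: P1 ⊕ 0x83 = 0xB2; E(K, 0xB2) = 0x50.
C2: P2 ⊕ 0x50 = 0xC3; E(K, 0xC3) = 0xDB.
C3: P3 ⊕ 0xDB = 0x15; E(K, 0x15) = 0x6D.
C4: P4 ⊕ 0x6D = 0x44; E(K, 0x44) = 0xE7.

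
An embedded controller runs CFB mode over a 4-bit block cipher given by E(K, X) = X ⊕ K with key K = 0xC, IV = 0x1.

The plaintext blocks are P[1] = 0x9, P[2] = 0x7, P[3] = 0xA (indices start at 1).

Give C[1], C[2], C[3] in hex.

CFB encryption: C_i = P_i ⊕ E(K, C_{i−1}), with C_{0} = IV.
C[1]: E(K, 0x1) = 0xD; 0x9 ⊕ 0xD = 0x4.
C[2]: E(K, 0x4) = 0x8; 0x7 ⊕ 0x8 = 0xF.
C[3]: E(K, 0xF) = 0x3; 0xA ⊕ 0x3 = 0x9.

C[1] = 0x4, C[2] = 0xF, C[3] = 0x9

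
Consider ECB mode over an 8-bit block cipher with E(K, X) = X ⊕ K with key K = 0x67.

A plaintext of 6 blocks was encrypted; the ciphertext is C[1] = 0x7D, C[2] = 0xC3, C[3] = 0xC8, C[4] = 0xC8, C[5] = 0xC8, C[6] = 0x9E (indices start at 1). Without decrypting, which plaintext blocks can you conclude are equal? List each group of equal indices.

ECB encrypts each block independently with the same key, so equal ciphertext blocks imply equal plaintext blocks.
C[3] = C[4] = C[5] = 0xC8, so P[3] = P[4] = P[5].

P[3] = P[4] = P[5]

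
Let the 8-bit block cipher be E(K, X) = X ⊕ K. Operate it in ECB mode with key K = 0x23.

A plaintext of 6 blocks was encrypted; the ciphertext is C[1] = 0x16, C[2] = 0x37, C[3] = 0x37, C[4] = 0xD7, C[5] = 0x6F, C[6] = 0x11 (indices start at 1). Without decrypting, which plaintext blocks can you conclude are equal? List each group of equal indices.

P[2] = P[3]

ECB encrypts each block independently with the same key, so equal ciphertext blocks imply equal plaintext blocks.
C[2] = C[3] = 0x37, so P[2] = P[3].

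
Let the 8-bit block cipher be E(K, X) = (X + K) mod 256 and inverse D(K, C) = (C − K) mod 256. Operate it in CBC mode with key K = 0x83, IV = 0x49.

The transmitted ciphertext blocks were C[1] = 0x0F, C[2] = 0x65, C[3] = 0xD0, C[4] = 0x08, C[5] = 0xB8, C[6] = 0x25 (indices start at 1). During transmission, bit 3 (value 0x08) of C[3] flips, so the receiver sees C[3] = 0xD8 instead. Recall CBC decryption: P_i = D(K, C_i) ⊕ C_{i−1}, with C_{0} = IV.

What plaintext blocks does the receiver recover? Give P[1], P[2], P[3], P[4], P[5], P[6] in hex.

Only C[3] changed, to 0xD8. In CBC, a change in C_i garbles P_i and flips the same bit in P_{i+1}. Decrypting the received ciphertext:
P[1]: D(K, 0x0F) = 0x8C; 0x8C ⊕ 0x49 = 0xC5.
P[2]: D(K, 0x65) = 0xE2; 0xE2 ⊕ 0x0F = 0xED.
P[3]: D(K, 0xD8) = 0x55; 0x55 ⊕ 0x65 = 0x30.
P[4]: D(K, 0x08) = 0x85; 0x85 ⊕ 0xD8 = 0x5D.
P[5]: D(K, 0xB8) = 0x35; 0x35 ⊕ 0x08 = 0x3D.
P[6]: D(K, 0x25) = 0xA2; 0xA2 ⊕ 0xB8 = 0x1A.
Blocks that differ from the original plaintext: P[3], P[4].

P[1] = 0xC5, P[2] = 0xED, P[3] = 0x30, P[4] = 0x5D, P[5] = 0x3D, P[6] = 0x1A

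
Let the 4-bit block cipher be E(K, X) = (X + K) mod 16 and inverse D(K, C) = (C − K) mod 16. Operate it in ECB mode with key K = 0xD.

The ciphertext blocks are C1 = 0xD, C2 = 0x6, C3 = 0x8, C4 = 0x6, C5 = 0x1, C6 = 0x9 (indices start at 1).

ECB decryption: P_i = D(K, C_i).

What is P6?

P6 = 0xC

P6: D(K, 0x9) = 0xC.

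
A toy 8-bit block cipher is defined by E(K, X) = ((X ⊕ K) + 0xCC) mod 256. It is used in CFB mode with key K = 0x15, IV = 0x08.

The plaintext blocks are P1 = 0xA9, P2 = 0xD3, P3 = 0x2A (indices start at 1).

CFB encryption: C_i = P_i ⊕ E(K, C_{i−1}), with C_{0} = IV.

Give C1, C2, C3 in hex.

C1: E(K, 0x08) = 0xE9; 0xA9 ⊕ 0xE9 = 0x40.
C2: E(K, 0x40) = 0x21; 0xD3 ⊕ 0x21 = 0xF2.
C3: E(K, 0xF2) = 0xB3; 0x2A ⊕ 0xB3 = 0x99.

C1 = 0x40, C2 = 0xF2, C3 = 0x99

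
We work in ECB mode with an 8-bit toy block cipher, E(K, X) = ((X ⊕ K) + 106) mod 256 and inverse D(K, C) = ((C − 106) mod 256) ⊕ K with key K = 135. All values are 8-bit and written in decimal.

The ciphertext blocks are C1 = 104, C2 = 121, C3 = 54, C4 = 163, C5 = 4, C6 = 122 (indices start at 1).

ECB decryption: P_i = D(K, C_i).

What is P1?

P1 = 121

P1: D(K, 104) = 121.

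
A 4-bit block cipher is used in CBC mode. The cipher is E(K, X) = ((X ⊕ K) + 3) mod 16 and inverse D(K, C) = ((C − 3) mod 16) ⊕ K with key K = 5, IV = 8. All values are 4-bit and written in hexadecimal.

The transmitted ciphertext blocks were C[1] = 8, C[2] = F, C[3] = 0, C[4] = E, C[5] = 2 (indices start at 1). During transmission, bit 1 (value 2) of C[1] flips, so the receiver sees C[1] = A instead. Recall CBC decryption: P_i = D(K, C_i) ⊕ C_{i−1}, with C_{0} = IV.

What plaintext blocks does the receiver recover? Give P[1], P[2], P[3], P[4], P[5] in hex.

P[1] = A, P[2] = 3, P[3] = 7, P[4] = E, P[5] = 4

Only C[1] changed, to A. In CBC, a change in C_i garbles P_i and flips the same bit in P_{i+1}. Decrypting the received ciphertext:
P[1]: D(K, A) = 2; 2 ⊕ 8 = A.
P[2]: D(K, F) = 9; 9 ⊕ A = 3.
P[3]: D(K, 0) = 8; 8 ⊕ F = 7.
P[4]: D(K, E) = E; E ⊕ 0 = E.
P[5]: D(K, 2) = A; A ⊕ E = 4.
Blocks that differ from the original plaintext: P[1], P[2].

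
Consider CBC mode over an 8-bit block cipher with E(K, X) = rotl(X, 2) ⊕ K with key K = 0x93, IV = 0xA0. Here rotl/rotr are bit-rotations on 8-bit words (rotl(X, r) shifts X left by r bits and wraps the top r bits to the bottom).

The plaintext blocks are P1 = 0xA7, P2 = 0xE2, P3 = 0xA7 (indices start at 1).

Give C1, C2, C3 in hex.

CBC encryption: C_i = E(K, P_i ⊕ C_{i−1}), with C_{0} = IV.
C1: P1 ⊕ 0xA0 = 0x07; E(K, 0x07) = 0x8F.
C2: P2 ⊕ 0x8F = 0x6D; E(K, 0x6D) = 0x26.
C3: P3 ⊕ 0x26 = 0x81; E(K, 0x81) = 0x95.

C1 = 0x8F, C2 = 0x26, C3 = 0x95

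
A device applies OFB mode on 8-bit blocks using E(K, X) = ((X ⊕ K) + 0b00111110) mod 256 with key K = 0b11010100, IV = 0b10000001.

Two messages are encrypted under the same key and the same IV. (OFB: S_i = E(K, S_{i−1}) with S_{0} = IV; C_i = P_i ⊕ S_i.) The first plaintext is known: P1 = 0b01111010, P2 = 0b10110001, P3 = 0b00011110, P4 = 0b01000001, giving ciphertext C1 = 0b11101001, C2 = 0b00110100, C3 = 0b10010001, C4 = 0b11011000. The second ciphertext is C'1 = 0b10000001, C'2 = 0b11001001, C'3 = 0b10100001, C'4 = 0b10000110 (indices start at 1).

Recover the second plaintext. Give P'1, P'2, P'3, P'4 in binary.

P'1 = 0b00010010, P'2 = 0b01001100, P'3 = 0b00101110, P'4 = 0b00011111

In OFB with a reused IV, both messages share the same keystream S_i, so C_i ⊕ C'_i = P_i ⊕ P'_i and thus P'_i = P_i ⊕ C_i ⊕ C'_i.
P'1: 0b01111010 ⊕ 0b11101001 ⊕ 0b10000001 = 0b00010010.
P'2: 0b10110001 ⊕ 0b00110100 ⊕ 0b11001001 = 0b01001100.
P'3: 0b00011110 ⊕ 0b10010001 ⊕ 0b10100001 = 0b00101110.
P'4: 0b01000001 ⊕ 0b11011000 ⊕ 0b10000110 = 0b00011111.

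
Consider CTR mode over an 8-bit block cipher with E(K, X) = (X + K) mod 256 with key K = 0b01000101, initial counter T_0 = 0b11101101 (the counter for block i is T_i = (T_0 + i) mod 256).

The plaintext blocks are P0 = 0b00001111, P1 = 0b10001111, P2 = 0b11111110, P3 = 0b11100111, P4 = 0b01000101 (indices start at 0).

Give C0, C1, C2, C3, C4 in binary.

CTR encryption: S_i = E(K, T_i) where T_i is the counter for block i; C_i = P_i ⊕ S_i.
C0: T = 0b11101101, S = E(K, T) = 0b00110010; 0b00001111 ⊕ 0b00110010 = 0b00111101.
C1: T = 0b11101110, S = E(K, T) = 0b00110011; 0b10001111 ⊕ 0b00110011 = 0b10111100.
C2: T = 0b11101111, S = E(K, T) = 0b00110100; 0b11111110 ⊕ 0b00110100 = 0b11001010.
C3: T = 0b11110000, S = E(K, T) = 0b00110101; 0b11100111 ⊕ 0b00110101 = 0b11010010.
C4: T = 0b11110001, S = E(K, T) = 0b00110110; 0b01000101 ⊕ 0b00110110 = 0b01110011.

C0 = 0b00111101, C1 = 0b10111100, C2 = 0b11001010, C3 = 0b11010010, C4 = 0b01110011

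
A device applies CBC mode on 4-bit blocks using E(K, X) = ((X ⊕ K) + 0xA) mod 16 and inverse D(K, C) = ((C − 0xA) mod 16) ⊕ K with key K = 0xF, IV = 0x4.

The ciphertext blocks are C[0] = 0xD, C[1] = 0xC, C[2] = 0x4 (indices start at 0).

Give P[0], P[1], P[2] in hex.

P[0] = 0x8, P[1] = 0x0, P[2] = 0x9

CBC decryption: P_i = D(K, C_i) ⊕ C_{i−1}, with C_{−1} = IV.
P[0]: D(K, 0xD) = 0xC; 0xC ⊕ 0x4 = 0x8.
P[1]: D(K, 0xC) = 0xD; 0xD ⊕ 0xD = 0x0.
P[2]: D(K, 0x4) = 0x5; 0x5 ⊕ 0xC = 0x9.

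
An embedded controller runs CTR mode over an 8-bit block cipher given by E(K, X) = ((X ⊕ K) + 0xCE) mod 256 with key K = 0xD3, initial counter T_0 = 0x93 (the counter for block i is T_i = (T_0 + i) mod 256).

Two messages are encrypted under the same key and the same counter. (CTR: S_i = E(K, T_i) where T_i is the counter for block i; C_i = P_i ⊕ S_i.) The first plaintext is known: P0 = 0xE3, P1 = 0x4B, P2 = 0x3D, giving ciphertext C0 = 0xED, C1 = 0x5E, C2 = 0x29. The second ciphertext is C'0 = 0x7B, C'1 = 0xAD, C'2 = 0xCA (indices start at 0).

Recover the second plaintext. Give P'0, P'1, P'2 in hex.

P'0 = 0x75, P'1 = 0xB8, P'2 = 0xDE

In CTR with a reused counter, both messages share the same keystream S_i, so C_i ⊕ C'_i = P_i ⊕ P'_i and thus P'_i = P_i ⊕ C_i ⊕ C'_i.
P'0: 0xE3 ⊕ 0xED ⊕ 0x7B = 0x75.
P'1: 0x4B ⊕ 0x5E ⊕ 0xAD = 0xB8.
P'2: 0x3D ⊕ 0x29 ⊕ 0xCA = 0xDE.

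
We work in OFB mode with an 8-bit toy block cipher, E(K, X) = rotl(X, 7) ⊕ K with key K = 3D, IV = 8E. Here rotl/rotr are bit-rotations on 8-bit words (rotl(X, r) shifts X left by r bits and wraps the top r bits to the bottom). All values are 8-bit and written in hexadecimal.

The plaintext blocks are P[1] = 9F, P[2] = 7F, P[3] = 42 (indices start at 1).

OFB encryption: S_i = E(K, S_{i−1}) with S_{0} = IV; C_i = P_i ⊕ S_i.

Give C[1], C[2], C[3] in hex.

C[1] = E5, C[2] = 7F, C[3] = 7F

C[1]: S = E(K, 8E) = 7A; 9F ⊕ 7A = E5.
C[2]: S = E(K, 7A) = 00; 7F ⊕ 00 = 7F.
C[3]: S = E(K, 00) = 3D; 42 ⊕ 3D = 7F.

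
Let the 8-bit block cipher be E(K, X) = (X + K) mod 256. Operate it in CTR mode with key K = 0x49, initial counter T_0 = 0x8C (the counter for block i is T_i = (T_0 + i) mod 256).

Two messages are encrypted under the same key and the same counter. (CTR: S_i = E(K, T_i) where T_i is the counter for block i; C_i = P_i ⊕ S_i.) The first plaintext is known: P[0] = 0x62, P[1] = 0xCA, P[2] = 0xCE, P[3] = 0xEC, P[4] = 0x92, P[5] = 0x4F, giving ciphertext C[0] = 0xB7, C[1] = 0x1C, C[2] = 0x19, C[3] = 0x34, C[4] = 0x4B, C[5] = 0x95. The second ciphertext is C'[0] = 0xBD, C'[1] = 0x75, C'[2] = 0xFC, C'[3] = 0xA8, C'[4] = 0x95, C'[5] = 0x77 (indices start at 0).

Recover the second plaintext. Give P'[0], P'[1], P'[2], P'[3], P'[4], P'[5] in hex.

In CTR with a reused counter, both messages share the same keystream S_i, so C_i ⊕ C'_i = P_i ⊕ P'_i and thus P'_i = P_i ⊕ C_i ⊕ C'_i.
P'[0]: 0x62 ⊕ 0xB7 ⊕ 0xBD = 0x68.
P'[1]: 0xCA ⊕ 0x1C ⊕ 0x75 = 0xA3.
P'[2]: 0xCE ⊕ 0x19 ⊕ 0xFC = 0x2B.
P'[3]: 0xEC ⊕ 0x34 ⊕ 0xA8 = 0x70.
P'[4]: 0x92 ⊕ 0x4B ⊕ 0x95 = 0x4C.
P'[5]: 0x4F ⊕ 0x95 ⊕ 0x77 = 0xAD.

P'[0] = 0x68, P'[1] = 0xA3, P'[2] = 0x2B, P'[3] = 0x70, P'[4] = 0x4C, P'[5] = 0xAD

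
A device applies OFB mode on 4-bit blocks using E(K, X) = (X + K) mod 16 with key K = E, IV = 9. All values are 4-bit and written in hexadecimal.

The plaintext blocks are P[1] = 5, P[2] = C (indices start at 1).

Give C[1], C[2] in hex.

C[1] = 2, C[2] = 9

OFB encryption: S_i = E(K, S_{i−1}) with S_{0} = IV; C_i = P_i ⊕ S_i.
C[1]: S = E(K, 9) = 7; 5 ⊕ 7 = 2.
C[2]: S = E(K, 7) = 5; C ⊕ 5 = 9.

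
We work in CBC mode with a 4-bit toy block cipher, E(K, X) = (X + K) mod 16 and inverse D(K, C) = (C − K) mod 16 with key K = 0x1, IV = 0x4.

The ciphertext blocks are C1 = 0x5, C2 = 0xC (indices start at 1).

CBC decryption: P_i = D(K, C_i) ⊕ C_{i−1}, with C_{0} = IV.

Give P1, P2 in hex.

P1: D(K, 0x5) = 0x4; 0x4 ⊕ 0x4 = 0x0.
P2: D(K, 0xC) = 0xB; 0xB ⊕ 0x5 = 0xE.

P1 = 0x0, P2 = 0xE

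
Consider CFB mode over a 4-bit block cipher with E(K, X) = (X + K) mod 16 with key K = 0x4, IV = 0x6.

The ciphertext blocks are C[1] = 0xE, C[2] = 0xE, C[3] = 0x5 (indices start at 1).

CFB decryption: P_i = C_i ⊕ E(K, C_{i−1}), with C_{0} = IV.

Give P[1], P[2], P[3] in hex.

P[1] = 0x4, P[2] = 0xC, P[3] = 0x7

P[1]: E(K, 0x6) = 0xA; 0xE ⊕ 0xA = 0x4.
P[2]: E(K, 0xE) = 0x2; 0xE ⊕ 0x2 = 0xC.
P[3]: E(K, 0xE) = 0x2; 0x5 ⊕ 0x2 = 0x7.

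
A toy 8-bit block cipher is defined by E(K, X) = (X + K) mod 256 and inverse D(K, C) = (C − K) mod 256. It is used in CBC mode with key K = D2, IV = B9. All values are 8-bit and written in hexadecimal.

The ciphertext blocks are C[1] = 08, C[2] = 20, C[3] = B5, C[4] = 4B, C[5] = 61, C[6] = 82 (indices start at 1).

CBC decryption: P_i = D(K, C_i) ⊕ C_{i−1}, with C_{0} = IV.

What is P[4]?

P[4]: D(K, 4B) = 79; 79 ⊕ B5 = CC.

P[4] = CC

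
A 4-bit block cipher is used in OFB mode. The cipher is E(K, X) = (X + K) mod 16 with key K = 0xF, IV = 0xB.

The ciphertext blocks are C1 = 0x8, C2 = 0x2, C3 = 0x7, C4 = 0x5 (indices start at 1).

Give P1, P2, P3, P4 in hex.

P1 = 0x2, P2 = 0xB, P3 = 0xF, P4 = 0x2

OFB decryption: S_i = E(K, S_{i−1}) with S_{0} = IV; P_i = C_i ⊕ S_i.
P1: S = E(K, 0xB) = 0xA; 0x8 ⊕ 0xA = 0x2.
P2: S = E(K, 0xA) = 0x9; 0x2 ⊕ 0x9 = 0xB.
P3: S = E(K, 0x9) = 0x8; 0x7 ⊕ 0x8 = 0xF.
P4: S = E(K, 0x8) = 0x7; 0x5 ⊕ 0x7 = 0x2.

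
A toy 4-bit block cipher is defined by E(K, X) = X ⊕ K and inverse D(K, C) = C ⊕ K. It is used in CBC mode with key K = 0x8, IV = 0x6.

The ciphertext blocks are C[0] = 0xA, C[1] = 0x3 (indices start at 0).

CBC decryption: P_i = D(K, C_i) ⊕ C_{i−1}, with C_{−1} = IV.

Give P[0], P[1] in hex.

P[0]: D(K, 0xA) = 0x2; 0x2 ⊕ 0x6 = 0x4.
P[1]: D(K, 0x3) = 0xB; 0xB ⊕ 0xA = 0x1.

P[0] = 0x4, P[1] = 0x1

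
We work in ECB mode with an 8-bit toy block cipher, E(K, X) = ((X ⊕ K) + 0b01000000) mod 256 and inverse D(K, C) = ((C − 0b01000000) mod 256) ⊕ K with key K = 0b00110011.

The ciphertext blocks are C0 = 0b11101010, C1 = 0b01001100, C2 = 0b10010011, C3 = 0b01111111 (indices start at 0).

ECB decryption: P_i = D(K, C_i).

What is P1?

P1 = 0b00111111

P1: D(K, 0b01001100) = 0b00111111.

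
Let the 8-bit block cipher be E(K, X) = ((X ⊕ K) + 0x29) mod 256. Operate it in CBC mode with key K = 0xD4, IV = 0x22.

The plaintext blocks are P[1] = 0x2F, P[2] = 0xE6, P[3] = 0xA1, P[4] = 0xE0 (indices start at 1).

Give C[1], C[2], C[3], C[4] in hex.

CBC encryption: C_i = E(K, P_i ⊕ C_{i−1}), with C_{0} = IV.
C[1]: P[1] ⊕ 0x22 = 0x0D; E(K, 0x0D) = 0x02.
C[2]: P[2] ⊕ 0x02 = 0xE4; E(K, 0xE4) = 0x59.
C[3]: P[3] ⊕ 0x59 = 0xF8; E(K, 0xF8) = 0x55.
C[4]: P[4] ⊕ 0x55 = 0xB5; E(K, 0xB5) = 0x8A.

C[1] = 0x02, C[2] = 0x59, C[3] = 0x55, C[4] = 0x8A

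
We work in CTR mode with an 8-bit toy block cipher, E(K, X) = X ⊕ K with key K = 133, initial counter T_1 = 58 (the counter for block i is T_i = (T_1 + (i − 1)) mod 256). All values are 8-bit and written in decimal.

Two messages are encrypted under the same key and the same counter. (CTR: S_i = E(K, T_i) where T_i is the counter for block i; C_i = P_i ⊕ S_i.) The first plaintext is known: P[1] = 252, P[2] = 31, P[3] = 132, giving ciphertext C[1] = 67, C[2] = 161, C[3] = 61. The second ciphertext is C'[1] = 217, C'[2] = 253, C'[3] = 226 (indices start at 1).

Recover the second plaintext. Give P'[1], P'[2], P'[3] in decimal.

In CTR with a reused counter, both messages share the same keystream S_i, so C_i ⊕ C'_i = P_i ⊕ P'_i and thus P'_i = P_i ⊕ C_i ⊕ C'_i.
P'[1]: 252 ⊕ 67 ⊕ 217 = 102.
P'[2]: 31 ⊕ 161 ⊕ 253 = 67.
P'[3]: 132 ⊕ 61 ⊕ 226 = 91.

P'[1] = 102, P'[2] = 67, P'[3] = 91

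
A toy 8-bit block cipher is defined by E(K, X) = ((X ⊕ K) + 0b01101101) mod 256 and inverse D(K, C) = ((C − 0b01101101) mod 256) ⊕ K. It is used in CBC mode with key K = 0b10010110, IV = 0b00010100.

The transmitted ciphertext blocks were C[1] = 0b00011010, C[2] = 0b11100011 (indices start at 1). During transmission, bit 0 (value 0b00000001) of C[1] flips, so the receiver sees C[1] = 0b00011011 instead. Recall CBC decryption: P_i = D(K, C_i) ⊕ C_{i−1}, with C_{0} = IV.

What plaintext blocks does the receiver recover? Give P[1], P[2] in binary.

Only C[1] changed, to 0b00011011. In CBC, a change in C_i garbles P_i and flips the same bit in P_{i+1}. Decrypting the received ciphertext:
P[1]: D(K, 0b00011011) = 0b00111000; 0b00111000 ⊕ 0b00010100 = 0b00101100.
P[2]: D(K, 0b11100011) = 0b11100000; 0b11100000 ⊕ 0b00011011 = 0b11111011.
Blocks that differ from the original plaintext: P[1], P[2].

P[1] = 0b00101100, P[2] = 0b11111011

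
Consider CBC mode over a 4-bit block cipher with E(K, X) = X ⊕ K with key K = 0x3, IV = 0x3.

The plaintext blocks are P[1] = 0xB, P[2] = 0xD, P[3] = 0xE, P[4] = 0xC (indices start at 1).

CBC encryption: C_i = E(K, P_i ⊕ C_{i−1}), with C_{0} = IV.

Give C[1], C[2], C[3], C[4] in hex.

C[1]: P[1] ⊕ 0x3 = 0x8; E(K, 0x8) = 0xB.
C[2]: P[2] ⊕ 0xB = 0x6; E(K, 0x6) = 0x5.
C[3]: P[3] ⊕ 0x5 = 0xB; E(K, 0xB) = 0x8.
C[4]: P[4] ⊕ 0x8 = 0x4; E(K, 0x4) = 0x7.

C[1] = 0xB, C[2] = 0x5, C[3] = 0x8, C[4] = 0x7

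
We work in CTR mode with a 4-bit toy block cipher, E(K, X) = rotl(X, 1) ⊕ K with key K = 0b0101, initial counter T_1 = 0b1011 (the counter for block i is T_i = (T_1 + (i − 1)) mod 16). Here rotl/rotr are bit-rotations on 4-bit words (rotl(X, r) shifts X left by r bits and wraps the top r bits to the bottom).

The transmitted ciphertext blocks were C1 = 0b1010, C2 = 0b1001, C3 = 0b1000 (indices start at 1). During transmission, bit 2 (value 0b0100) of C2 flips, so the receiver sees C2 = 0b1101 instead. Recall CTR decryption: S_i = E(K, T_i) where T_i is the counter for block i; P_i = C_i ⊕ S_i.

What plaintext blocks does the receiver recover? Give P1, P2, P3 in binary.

P1 = 0b1000, P2 = 0b0001, P3 = 0b0110

Only C2 changed, to 0b1101. In CTR, a change in C_i flips the same bit in P_i only; the keystream is unaffected. Decrypting the received ciphertext:
P1: T = 0b1011, S = E(K, T) = 0b0010; 0b1010 ⊕ 0b0010 = 0b1000.
P2: T = 0b1100, S = E(K, T) = 0b1100; 0b1101 ⊕ 0b1100 = 0b0001.
P3: T = 0b1101, S = E(K, T) = 0b1110; 0b1000 ⊕ 0b1110 = 0b0110.
Blocks that differ from the original plaintext: P2.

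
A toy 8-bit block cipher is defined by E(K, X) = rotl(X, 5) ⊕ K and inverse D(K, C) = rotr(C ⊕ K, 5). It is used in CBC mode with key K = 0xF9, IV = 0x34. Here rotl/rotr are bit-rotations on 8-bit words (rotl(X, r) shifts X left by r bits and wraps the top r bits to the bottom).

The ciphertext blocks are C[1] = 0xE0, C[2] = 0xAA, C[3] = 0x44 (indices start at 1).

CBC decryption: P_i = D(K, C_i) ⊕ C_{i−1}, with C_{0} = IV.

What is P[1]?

P[1] = 0xFC

P[1]: D(K, 0xE0) = 0xC8; 0xC8 ⊕ 0x34 = 0xFC.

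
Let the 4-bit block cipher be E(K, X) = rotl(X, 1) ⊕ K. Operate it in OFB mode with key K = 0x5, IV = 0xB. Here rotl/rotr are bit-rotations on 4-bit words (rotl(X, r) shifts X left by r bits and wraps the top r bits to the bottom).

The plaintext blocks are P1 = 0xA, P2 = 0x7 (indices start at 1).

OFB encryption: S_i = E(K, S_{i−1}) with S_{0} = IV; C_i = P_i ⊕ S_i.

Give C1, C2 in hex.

C1 = 0x8, C2 = 0x6

C1: S = E(K, 0xB) = 0x2; 0xA ⊕ 0x2 = 0x8.
C2: S = E(K, 0x2) = 0x1; 0x7 ⊕ 0x1 = 0x6.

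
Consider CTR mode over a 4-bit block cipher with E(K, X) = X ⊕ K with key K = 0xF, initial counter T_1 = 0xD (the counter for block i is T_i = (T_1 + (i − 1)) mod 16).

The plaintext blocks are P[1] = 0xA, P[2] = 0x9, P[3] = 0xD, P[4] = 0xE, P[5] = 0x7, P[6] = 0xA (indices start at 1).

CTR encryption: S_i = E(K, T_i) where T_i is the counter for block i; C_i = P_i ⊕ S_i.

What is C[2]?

C[2] = 0x8

C[1]: T = 0xD, S = E(K, T) = 0x2; 0xA ⊕ 0x2 = 0x8.
C[2]: T = 0xE, S = E(K, T) = 0x1; 0x9 ⊕ 0x1 = 0x8.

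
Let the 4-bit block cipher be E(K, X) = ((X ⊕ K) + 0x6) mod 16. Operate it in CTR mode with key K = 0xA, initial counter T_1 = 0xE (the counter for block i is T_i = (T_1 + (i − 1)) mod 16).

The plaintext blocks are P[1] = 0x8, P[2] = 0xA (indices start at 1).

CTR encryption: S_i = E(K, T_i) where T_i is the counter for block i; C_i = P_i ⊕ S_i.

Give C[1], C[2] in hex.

C[1]: T = 0xE, S = E(K, T) = 0xA; 0x8 ⊕ 0xA = 0x2.
C[2]: T = 0xF, S = E(K, T) = 0xB; 0xA ⊕ 0xB = 0x1.

C[1] = 0x2, C[2] = 0x1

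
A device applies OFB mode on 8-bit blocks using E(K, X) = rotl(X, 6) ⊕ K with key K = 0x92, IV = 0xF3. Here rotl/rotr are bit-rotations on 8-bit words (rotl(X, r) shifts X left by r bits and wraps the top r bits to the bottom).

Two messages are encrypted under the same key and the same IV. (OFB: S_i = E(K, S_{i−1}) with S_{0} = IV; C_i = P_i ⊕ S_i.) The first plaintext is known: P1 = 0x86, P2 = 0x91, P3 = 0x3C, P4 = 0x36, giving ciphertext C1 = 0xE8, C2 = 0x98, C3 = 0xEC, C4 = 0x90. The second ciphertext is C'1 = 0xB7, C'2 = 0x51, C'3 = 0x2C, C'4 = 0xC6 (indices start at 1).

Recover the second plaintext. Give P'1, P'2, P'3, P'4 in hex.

In OFB with a reused IV, both messages share the same keystream S_i, so C_i ⊕ C'_i = P_i ⊕ P'_i and thus P'_i = P_i ⊕ C_i ⊕ C'_i.
P'1: 0x86 ⊕ 0xE8 ⊕ 0xB7 = 0xD9.
P'2: 0x91 ⊕ 0x98 ⊕ 0x51 = 0x58.
P'3: 0x3C ⊕ 0xEC ⊕ 0x2C = 0xFC.
P'4: 0x36 ⊕ 0x90 ⊕ 0xC6 = 0x60.

P'1 = 0xD9, P'2 = 0x58, P'3 = 0xFC, P'4 = 0x60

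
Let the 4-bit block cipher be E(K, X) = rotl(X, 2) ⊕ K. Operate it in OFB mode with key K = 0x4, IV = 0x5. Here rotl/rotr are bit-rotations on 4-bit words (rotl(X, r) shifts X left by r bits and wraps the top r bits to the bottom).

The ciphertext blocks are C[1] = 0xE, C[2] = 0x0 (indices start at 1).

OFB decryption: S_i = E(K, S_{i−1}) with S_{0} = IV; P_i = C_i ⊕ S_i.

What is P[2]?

P[1]: S = E(K, 0x5) = 0x1; 0xE ⊕ 0x1 = 0xF.
P[2]: S = E(K, 0x1) = 0x0; 0x0 ⊕ 0x0 = 0x0.

P[2] = 0x0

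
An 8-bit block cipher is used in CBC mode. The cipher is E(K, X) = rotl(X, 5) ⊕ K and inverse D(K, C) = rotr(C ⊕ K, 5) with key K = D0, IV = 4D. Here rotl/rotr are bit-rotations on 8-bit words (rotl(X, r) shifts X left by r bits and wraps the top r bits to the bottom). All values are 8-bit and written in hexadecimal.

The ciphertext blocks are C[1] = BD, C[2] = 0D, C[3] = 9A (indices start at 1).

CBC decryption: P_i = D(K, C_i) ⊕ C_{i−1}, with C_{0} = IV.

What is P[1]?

P[1]: D(K, BD) = 6B; 6B ⊕ 4D = 26.

P[1] = 26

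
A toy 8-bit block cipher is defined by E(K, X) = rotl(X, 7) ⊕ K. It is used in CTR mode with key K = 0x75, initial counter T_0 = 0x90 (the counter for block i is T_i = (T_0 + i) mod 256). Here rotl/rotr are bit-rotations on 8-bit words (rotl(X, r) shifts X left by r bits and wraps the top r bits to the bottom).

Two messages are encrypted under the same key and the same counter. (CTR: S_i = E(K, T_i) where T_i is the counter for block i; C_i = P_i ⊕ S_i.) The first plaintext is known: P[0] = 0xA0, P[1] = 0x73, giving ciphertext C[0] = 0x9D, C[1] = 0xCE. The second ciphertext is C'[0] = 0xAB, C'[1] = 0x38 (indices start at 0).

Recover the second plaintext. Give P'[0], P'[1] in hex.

P'[0] = 0x96, P'[1] = 0x85

In CTR with a reused counter, both messages share the same keystream S_i, so C_i ⊕ C'_i = P_i ⊕ P'_i and thus P'_i = P_i ⊕ C_i ⊕ C'_i.
P'[0]: 0xA0 ⊕ 0x9D ⊕ 0xAB = 0x96.
P'[1]: 0x73 ⊕ 0xCE ⊕ 0x38 = 0x85.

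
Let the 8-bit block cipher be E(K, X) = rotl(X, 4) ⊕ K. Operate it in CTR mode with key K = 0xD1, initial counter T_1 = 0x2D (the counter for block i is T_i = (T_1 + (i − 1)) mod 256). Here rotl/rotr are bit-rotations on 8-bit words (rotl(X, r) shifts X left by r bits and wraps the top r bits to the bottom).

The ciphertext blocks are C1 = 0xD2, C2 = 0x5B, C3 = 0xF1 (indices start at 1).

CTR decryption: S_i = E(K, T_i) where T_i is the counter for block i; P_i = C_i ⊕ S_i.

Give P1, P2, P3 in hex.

P1 = 0xD1, P2 = 0x68, P3 = 0xD2

P1: T = 0x2D, S = E(K, T) = 0x03; 0xD2 ⊕ 0x03 = 0xD1.
P2: T = 0x2E, S = E(K, T) = 0x33; 0x5B ⊕ 0x33 = 0x68.
P3: T = 0x2F, S = E(K, T) = 0x23; 0xF1 ⊕ 0x23 = 0xD2.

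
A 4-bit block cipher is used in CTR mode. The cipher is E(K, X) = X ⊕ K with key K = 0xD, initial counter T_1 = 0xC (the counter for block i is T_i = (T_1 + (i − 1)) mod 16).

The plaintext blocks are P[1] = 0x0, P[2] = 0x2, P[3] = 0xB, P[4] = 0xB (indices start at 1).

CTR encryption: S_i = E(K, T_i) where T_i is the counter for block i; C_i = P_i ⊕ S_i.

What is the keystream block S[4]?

0x2

C[1]: T = 0xC, S = E(K, T) = 0x1; 0x0 ⊕ 0x1 = 0x1.
C[2]: T = 0xD, S = E(K, T) = 0x0; 0x2 ⊕ 0x0 = 0x2.
C[3]: T = 0xE, S = E(K, T) = 0x3; 0xB ⊕ 0x3 = 0x8.
C[4]: T = 0xF, S = E(K, T) = 0x2; 0xB ⊕ 0x2 = 0x9.
So S[4] = 0x2.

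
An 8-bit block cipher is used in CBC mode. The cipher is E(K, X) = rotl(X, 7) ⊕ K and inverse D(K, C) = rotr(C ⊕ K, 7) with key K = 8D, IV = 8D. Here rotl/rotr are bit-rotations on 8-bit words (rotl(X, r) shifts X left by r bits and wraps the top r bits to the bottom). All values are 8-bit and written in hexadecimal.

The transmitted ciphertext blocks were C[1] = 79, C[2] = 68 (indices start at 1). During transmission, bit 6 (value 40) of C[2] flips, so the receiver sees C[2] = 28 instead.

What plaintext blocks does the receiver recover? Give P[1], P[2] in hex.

P[1] = 64, P[2] = 32

CBC decryption: P_i = D(K, C_i) ⊕ C_{i−1}, with C_{0} = IV.
Only C[2] changed, to 28. In CBC, a change in C_i garbles P_i and flips the same bit in P_{i+1}. Decrypting the received ciphertext:
P[1]: D(K, 79) = E9; E9 ⊕ 8D = 64.
P[2]: D(K, 28) = 4B; 4B ⊕ 79 = 32.
Blocks that differ from the original plaintext: P[2].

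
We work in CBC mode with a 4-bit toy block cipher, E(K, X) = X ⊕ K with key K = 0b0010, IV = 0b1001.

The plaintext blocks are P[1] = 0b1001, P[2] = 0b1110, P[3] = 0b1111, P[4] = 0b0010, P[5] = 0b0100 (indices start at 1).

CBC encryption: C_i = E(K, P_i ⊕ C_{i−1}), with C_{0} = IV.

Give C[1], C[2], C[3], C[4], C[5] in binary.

C[1] = 0b0010, C[2] = 0b1110, C[3] = 0b0011, C[4] = 0b0011, C[5] = 0b0101

C[1]: P[1] ⊕ 0b1001 = 0b0000; E(K, 0b0000) = 0b0010.
C[2]: P[2] ⊕ 0b0010 = 0b1100; E(K, 0b1100) = 0b1110.
C[3]: P[3] ⊕ 0b1110 = 0b0001; E(K, 0b0001) = 0b0011.
C[4]: P[4] ⊕ 0b0011 = 0b0001; E(K, 0b0001) = 0b0011.
C[5]: P[5] ⊕ 0b0011 = 0b0111; E(K, 0b0111) = 0b0101.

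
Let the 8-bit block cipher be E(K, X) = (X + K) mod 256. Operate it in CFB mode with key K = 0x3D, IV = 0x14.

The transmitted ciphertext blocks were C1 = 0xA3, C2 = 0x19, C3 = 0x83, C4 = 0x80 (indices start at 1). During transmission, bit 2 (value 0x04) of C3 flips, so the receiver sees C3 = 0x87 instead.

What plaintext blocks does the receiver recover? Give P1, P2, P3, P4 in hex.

P1 = 0xF2, P2 = 0xF9, P3 = 0xD1, P4 = 0x44

CFB decryption: P_i = C_i ⊕ E(K, C_{i−1}), with C_{0} = IV.
Only C3 changed, to 0x87. In CFB, a change in C_i flips the same bit in P_i and garbles P_{i+1}. Decrypting the received ciphertext:
P1: E(K, 0x14) = 0x51; 0xA3 ⊕ 0x51 = 0xF2.
P2: E(K, 0xA3) = 0xE0; 0x19 ⊕ 0xE0 = 0xF9.
P3: E(K, 0x19) = 0x56; 0x87 ⊕ 0x56 = 0xD1.
P4: E(K, 0x87) = 0xC4; 0x80 ⊕ 0xC4 = 0x44.
Blocks that differ from the original plaintext: P3, P4.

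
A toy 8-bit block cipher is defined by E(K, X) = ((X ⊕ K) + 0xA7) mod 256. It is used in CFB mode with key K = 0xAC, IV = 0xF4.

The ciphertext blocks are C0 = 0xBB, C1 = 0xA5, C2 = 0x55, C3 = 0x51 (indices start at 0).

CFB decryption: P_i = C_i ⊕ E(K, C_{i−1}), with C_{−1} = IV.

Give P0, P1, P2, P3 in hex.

P0: E(K, 0xF4) = 0xFF; 0xBB ⊕ 0xFF = 0x44.
P1: E(K, 0xBB) = 0xBE; 0xA5 ⊕ 0xBE = 0x1B.
P2: E(K, 0xA5) = 0xB0; 0x55 ⊕ 0xB0 = 0xE5.
P3: E(K, 0x55) = 0xA0; 0x51 ⊕ 0xA0 = 0xF1.

P0 = 0x44, P1 = 0x1B, P2 = 0xE5, P3 = 0xF1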